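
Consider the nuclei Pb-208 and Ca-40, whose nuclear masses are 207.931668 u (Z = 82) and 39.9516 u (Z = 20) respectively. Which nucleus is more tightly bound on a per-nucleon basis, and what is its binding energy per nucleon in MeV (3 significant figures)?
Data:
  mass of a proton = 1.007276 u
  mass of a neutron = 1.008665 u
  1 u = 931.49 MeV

Ca-40; 8.55 MeV/nucleon

Pb-208: Σm = 82(1.007276) + 126(1.008665) = 209.688422 u; Δm = 1.756754 u; E_B = 1636.4 MeV; E_B/A = 7.867 MeV
Ca-40: Σm = 20(1.007276) + 20(1.008665) = 40.318820 u; Δm = 0.367220 u; E_B = 342.06 MeV; E_B/A = 8.552 MeV
Ca-40 has the higher binding energy per nucleon, so it is the more tightly bound nucleus.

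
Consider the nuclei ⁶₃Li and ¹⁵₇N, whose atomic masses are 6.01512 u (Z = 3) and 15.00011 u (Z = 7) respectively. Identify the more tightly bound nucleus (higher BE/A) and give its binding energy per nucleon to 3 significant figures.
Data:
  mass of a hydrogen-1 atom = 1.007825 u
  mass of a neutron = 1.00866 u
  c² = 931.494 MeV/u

⁶₃Li: Σm = 3(1.007825) + 3(1.00866) = 6.049455 u; Δm = 0.034335 u; E_B = 31.9828 MeV; E_B/A = 5.330 MeV
¹⁵₇N: Σm = 7(1.007825) + 8(1.00866) = 15.124055 u; Δm = 0.123945 u; E_B = 115.45 MeV; E_B/A = 7.697 MeV
¹⁵₇N has the higher binding energy per nucleon, so it is the more tightly bound nucleus.

¹⁵₇N; 7.70 MeV/nucleon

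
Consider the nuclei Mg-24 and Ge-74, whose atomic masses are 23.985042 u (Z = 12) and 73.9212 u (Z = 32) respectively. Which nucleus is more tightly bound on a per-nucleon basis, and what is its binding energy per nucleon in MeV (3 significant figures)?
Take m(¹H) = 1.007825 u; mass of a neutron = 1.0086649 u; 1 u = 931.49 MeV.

Mg-24: Σm = 12(1.007825) + 12(1.0086649) = 24.1978788 u; Δm = 0.2128368 u; E_B = 198.26 MeV; E_B/A = 8.261 MeV
Ge-74: Σm = 32(1.007825) + 42(1.0086649) = 74.6143258 u; Δm = 0.6931258 u; E_B = 645.64 MeV; E_B/A = 8.7249 MeV
Ge-74 has the higher binding energy per nucleon, so it is the more tightly bound nucleus.

Ge-74; 8.72 MeV/nucleon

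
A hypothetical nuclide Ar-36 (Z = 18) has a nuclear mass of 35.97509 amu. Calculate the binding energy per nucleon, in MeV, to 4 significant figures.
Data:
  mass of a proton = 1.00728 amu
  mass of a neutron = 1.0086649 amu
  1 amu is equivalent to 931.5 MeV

8.071 MeV/nucleon

With 18 protons and 18 neutrons (A = 36):
Σm = 18·m_p + 18·m_n = 18.13104 + 18.1559682 = 36.2870082 amu
The mass defect is 36.2870082 − 35.97509 = 0.3119182 amu.
E_B = 0.3119182 × 931.5 = 290.552 MeV
Per nucleon: 290.552 / 36 = 8.071 MeV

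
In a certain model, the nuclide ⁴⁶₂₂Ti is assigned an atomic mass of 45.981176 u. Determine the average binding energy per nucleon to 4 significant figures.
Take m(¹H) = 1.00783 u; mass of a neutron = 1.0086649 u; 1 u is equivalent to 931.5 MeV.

8.081 MeV/nucleon

Σm = 22·m(¹H) + 24·m_n = 22.17226 + 24.2079576 = 46.3802176 u
Mass defect Δm = 46.3802176 − 45.981176 = 0.3990416 u
E_B = 0.3990416 × 931.5 = 371.707 MeV
Per nucleon: 371.707 / 46 = 8.081 MeV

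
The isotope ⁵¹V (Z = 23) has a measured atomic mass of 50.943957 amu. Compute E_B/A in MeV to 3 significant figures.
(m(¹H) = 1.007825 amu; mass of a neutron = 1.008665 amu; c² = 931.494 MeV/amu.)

Mass of separated nucleons = 23(1.007825) + 28(1.008665) = 23.179975 + 28.242620 = 51.422595 amu
Mass defect Δm = 51.422595 − 50.943957 = 0.478638 amu
Converting to energy: 0.478638 amu × 931.494 MeV/amu = 445.848 MeV
Dividing by A = 51 gives 8.742 MeV per nucleon.

8.74 MeV/nucleon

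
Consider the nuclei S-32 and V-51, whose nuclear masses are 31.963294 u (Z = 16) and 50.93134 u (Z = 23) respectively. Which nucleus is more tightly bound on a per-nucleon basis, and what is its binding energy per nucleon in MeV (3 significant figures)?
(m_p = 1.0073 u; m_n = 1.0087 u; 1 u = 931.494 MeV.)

S-32: Σm = 16(1.0073) + 16(1.0087) = 32.2560 u; Δm = 0.292706 u; E_B = 272.65 MeV; E_B/A = 8.520 MeV
V-51: Σm = 23(1.0073) + 28(1.0087) = 51.4115 u; Δm = 0.48016 u; E_B = 447.27 MeV; E_B/A = 8.770 MeV
V-51 has the higher binding energy per nucleon, so it is the more tightly bound nucleus.

V-51; 8.77 MeV/nucleon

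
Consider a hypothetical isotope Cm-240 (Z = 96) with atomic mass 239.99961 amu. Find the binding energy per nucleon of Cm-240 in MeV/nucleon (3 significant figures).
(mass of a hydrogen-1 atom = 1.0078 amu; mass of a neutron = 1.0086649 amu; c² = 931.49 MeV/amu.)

Z = 96, so N = A − Z = 240 − 96 = 144.
Σm = 96·m(¹H) + 144·m_n = 96.7488 + 145.2477456 = 241.9965456 amu
Mass defect Δm = 241.9965456 − 239.99961 = 1.9969356 amu
E_B = 1.9969356 × 931.49 = 1860.13 MeV
Per nucleon: 1860.13 / 240 = 7.751 MeV

7.75 MeV/nucleon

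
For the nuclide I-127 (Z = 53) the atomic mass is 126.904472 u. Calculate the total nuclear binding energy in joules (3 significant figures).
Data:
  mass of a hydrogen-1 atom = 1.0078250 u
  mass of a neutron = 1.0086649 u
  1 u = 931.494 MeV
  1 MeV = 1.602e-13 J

With 53 protons and 74 neutrons (A = 127):
Mass of separated nucleons = 53(1.0078250) + 74(1.0086649) = 53.4147250 + 74.6412026 = 128.0559276 u
Mass defect Δm = 128.0559276 − 126.904472 = 1.1514556 u
Converting to energy: 1.1514556 u × 931.494 MeV/u = 1072.57 MeV
In joules: 1072.57 MeV × 1.602e-13 J/MeV = 1.7183e-10 J

1.72e-10 J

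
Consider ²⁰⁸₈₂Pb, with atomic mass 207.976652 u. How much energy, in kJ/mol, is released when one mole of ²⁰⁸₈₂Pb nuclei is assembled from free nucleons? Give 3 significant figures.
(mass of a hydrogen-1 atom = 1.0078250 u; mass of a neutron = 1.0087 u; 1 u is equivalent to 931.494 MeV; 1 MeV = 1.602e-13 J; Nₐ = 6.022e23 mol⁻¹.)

The nucleus contains 82 protons and 208 − 82 = 126 neutrons.
Total constituent mass: 82 × 1.0078250 + 126 × 1.0087 = 209.7378500 u
Mass defect Δm = 209.7378500 − 207.976652 = 1.7611980 u
Converting to energy: 1.7611980 u × 931.494 MeV/u = 1640.55 MeV
Per nucleus in joules: 1640.55 MeV × 1.602e-13 J/MeV = 2.6282e-10 J
Per mole: 2.6282e-10 J × 6.022e23 mol⁻¹ = 1.5827e+14 J/mol

1.58e+11 kJ/mol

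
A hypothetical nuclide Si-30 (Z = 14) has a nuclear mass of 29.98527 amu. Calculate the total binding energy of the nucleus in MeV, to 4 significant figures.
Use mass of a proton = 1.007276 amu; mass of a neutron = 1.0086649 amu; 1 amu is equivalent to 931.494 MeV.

237.7 MeV

Z = 14, so N = A − Z = 30 − 14 = 16.
Mass of separated nucleons = 14(1.007276) + 16(1.0086649) = 14.101864 + 16.1386384 = 30.2405024 amu
The mass defect is 30.2405024 − 29.98527 = 0.2552324 amu.
E_B = 0.2552324 × 931.494 = 237.747 MeV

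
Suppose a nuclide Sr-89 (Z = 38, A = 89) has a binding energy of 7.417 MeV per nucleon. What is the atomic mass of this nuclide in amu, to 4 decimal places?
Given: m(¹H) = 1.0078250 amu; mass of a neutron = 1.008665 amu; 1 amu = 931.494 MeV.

Total binding energy = 89 × 7.417 = 660.113 MeV
Mass defect = 660.113 MeV / (931.494 MeV/amu) = 0.708660 amu
Constituent mass = 38(1.0078250) + 51(1.008665) = 89.7392650 amu
Atomic mass = 89.7392650 − 0.708660 = 89.0306050 amu ≈ 89.0306 amu (to 4 decimal places)

89.0306 amu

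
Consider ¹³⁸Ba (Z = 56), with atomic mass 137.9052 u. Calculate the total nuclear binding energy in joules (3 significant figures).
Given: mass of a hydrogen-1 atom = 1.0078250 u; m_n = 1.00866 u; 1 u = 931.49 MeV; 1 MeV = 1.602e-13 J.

1.86e-10 J

With 56 protons and 82 neutrons (A = 138):
Mass of separated nucleons = 56(1.0078250) + 82(1.00866) = 56.4382000 + 82.71012 = 139.1483200 u
Δm = 139.1483200 − 137.9052 = 1.2431200 u
Binding energy = Δm·c² = 1.2431200 × 931.49 MeV/u = 1157.95 MeV
In joules: 1157.95 MeV × 1.602e-13 J/MeV = 1.8550e-10 J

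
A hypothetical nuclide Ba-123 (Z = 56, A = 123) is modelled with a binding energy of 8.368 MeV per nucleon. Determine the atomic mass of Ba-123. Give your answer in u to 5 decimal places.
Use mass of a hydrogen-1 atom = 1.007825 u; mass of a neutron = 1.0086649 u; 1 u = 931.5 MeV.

122.91379 u

Total binding energy = 123 × 8.368 = 1029.264 MeV
Mass defect = 1029.264 MeV / (931.5 MeV/u) = 1.104953301 u
Constituent mass = 56(1.007825) + 67(1.0086649) = 124.0187483 u
Atomic mass = 124.0187483 − 1.104953301 = 122.913794999 u ≈ 122.91379 u (to 5 decimal places)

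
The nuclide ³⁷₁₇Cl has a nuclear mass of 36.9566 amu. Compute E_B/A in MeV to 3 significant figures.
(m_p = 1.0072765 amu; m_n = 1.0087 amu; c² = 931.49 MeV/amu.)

The nucleus contains 17 protons and 37 − 17 = 20 neutrons.
Total constituent mass: 17 × 1.0072765 + 20 × 1.0087 = 37.2977005 amu
The mass defect is 37.2977005 − 36.9566 = 0.3411005 amu.
Binding energy = Δm·c² = 0.3411005 × 931.49 MeV/amu = 317.732 MeV
Per nucleon: 317.732 / 37 = 8.587 MeV

8.59 MeV/nucleon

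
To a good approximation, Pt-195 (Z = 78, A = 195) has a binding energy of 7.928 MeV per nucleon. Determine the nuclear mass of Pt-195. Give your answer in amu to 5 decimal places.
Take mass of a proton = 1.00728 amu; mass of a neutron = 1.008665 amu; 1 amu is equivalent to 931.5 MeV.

194.92200 amu

Total binding energy = 195 × 7.928 = 1545.960 MeV
Mass defect = 1545.960 MeV / (931.5 MeV/amu) = 1.6596457 amu
Constituent mass = 78(1.00728) + 117(1.008665) = 196.581645 amu
Nuclear mass = 196.581645 − 1.6596457 = 194.9219993 amu ≈ 194.92200 amu (to 5 decimal places)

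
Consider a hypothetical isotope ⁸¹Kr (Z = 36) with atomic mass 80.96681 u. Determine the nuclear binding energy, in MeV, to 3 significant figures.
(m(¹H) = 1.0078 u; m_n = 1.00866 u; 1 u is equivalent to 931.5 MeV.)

Z = 36, so N = A − Z = 81 − 36 = 45.
Total constituent mass: 36 × 1.0078 + 45 × 1.00866 = 81.67050 u
The mass defect is 81.67050 − 80.96681 = 0.70369 u.
Converting to energy: 0.70369 u × 931.5 MeV/u = 655.487 MeV

655 MeV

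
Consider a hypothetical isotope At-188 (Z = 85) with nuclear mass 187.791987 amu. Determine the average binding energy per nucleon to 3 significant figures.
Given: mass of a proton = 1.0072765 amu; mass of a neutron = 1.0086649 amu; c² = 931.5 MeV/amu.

Z = 85, so N = A − Z = 188 − 85 = 103.
Mass of separated nucleons = 85(1.0072765) + 103(1.0086649) = 85.6185025 + 103.8924847 = 189.5109872 amu
Δm = 189.5109872 − 187.791987 = 1.7190002 amu
Converting to energy: 1.7190002 amu × 931.5 MeV/amu = 1601.25 MeV
Per nucleon: 1601.25 / 188 = 8.517 MeV

8.52 MeV/nucleon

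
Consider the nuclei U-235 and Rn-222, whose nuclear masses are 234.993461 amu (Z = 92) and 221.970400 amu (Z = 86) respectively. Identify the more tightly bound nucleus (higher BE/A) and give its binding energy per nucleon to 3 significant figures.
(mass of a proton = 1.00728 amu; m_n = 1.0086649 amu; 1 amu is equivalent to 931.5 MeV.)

U-235: Σm = 92(1.00728) + 143(1.0086649) = 236.9088407 amu; Δm = 1.9153797 amu; E_B = 1784.2 MeV; E_B/A = 7.592 MeV
Rn-222: Σm = 86(1.00728) + 136(1.0086649) = 223.8045064 amu; Δm = 1.8341064 amu; E_B = 1708.5 MeV; E_B/A = 7.696 MeV
Rn-222 has the higher binding energy per nucleon, so it is the more tightly bound nucleus.

Rn-222; 7.70 MeV/nucleon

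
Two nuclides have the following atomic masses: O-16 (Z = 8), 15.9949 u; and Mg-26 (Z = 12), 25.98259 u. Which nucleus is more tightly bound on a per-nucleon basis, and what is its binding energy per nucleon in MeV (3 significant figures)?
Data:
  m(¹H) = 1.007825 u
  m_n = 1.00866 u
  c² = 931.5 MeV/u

O-16: Σm = 8(1.007825) + 8(1.00866) = 16.131880 u; Δm = 0.136980 u; E_B = 127.597 MeV; E_B/A = 7.9748 MeV
Mg-26: Σm = 12(1.007825) + 14(1.00866) = 26.215140 u; Δm = 0.232550 u; E_B = 216.62 MeV; E_B/A = 8.332 MeV
Mg-26 has the higher binding energy per nucleon, so it is the more tightly bound nucleus.

Mg-26; 8.33 MeV/nucleon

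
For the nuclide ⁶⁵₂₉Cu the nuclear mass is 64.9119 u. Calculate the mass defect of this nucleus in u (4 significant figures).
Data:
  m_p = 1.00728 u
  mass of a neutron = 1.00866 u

Z = 29, so N = A − Z = 65 − 29 = 36.
Total constituent mass: 29 × 1.00728 + 36 × 1.00866 = 65.52288 u
Δm = 65.52288 − 64.9119 = 0.61098 u

0.6110 u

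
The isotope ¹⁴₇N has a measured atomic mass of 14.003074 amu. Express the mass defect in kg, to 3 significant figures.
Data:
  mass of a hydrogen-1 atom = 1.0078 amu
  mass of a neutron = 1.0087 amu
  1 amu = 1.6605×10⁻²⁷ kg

1.87e-28 kg

Σm = 7·m(¹H) + 7·m_n = 7.0546 + 7.0609 = 14.1155 amu
Δm = 14.1155 − 14.003074 = 0.112426 amu
In SI units: 0.112426 amu × 1.6605×10⁻²⁷ kg/amu = 1.8668e-28 kg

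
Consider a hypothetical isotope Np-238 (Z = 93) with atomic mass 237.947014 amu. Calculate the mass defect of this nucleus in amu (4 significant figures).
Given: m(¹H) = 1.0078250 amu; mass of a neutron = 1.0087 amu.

Z = 93, so N = A − Z = 238 − 93 = 145.
Total constituent mass: 93 × 1.0078250 + 145 × 1.0087 = 239.9892250 amu
The mass defect is 239.9892250 − 237.947014 = 2.0422110 amu.

2.042 amu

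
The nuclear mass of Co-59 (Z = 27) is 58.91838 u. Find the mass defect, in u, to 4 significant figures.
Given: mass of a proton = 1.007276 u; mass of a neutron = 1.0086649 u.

The nucleus contains 27 protons and 59 − 27 = 32 neutrons.
Mass of separated nucleons = 27(1.007276) + 32(1.0086649) = 27.196452 + 32.2772768 = 59.4737288 u
Mass defect Δm = 59.4737288 − 58.91838 = 0.5553488 u

0.5553 u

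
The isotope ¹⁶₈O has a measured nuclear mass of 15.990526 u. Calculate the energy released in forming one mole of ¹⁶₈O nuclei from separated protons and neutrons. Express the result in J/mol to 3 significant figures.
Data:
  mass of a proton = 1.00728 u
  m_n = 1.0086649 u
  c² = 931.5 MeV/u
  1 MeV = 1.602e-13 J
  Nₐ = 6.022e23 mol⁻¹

1.23e+13 J/mol

Σm = 8·m_p + 8·m_n = 8.05824 + 8.0693192 = 16.1275592 u
The mass defect is 16.1275592 − 15.990526 = 0.1370332 u.
E_B = 0.1370332 × 931.5 = 127.646 MeV
Per nucleus in joules: 127.646 MeV × 1.602e-13 J/MeV = 2.0449e-11 J
Per mole: 2.0449e-11 J × 6.022e23 mol⁻¹ = 1.2314e+13 J/mol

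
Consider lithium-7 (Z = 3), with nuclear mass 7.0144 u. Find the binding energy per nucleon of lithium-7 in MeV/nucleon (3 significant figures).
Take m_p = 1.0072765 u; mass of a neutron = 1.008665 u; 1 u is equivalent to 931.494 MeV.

5.60 MeV/nucleon

The nucleus contains 3 protons and 7 − 3 = 4 neutrons.
Mass of separated nucleons = 3(1.0072765) + 4(1.008665) = 3.0218295 + 4.034660 = 7.0564895 u
Mass defect Δm = 7.0564895 − 7.0144 = 0.0420895 u
Converting to energy: 0.0420895 u × 931.494 MeV/u = 39.2061 MeV
Dividing by A = 7 gives 5.601 MeV per nucleon.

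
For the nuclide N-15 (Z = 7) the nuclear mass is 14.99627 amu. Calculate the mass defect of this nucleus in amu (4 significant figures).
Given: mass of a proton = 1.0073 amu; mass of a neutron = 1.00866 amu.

Σm = 7·m_p + 8·m_n = 7.0511 + 8.06928 = 15.12038 amu
Δm = 15.12038 − 14.99627 = 0.12411 amu

0.1241 amu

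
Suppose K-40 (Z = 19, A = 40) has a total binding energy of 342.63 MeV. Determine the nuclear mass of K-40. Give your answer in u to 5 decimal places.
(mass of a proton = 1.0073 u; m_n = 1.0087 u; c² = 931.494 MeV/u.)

39.95357 u

Mass defect = 342.63 MeV / (931.494 MeV/u) = 0.3678285 u
Constituent mass = 19(1.0073) + 21(1.0087) = 40.3214 u
Nuclear mass = 40.3214 − 0.3678285 = 39.9535715 u ≈ 39.95357 u (to 5 decimal places)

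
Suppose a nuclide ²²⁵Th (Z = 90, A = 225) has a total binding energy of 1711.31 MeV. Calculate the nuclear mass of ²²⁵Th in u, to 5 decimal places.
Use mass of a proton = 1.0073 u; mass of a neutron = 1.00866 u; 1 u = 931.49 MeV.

Mass defect = 1711.31 MeV / (931.49 MeV/u) = 1.8371748 u
Constituent mass = 90(1.0073) + 135(1.00866) = 226.82610 u
Nuclear mass = 226.82610 − 1.8371748 = 224.9889252 u ≈ 224.98893 u (to 5 decimal places)

224.98893 u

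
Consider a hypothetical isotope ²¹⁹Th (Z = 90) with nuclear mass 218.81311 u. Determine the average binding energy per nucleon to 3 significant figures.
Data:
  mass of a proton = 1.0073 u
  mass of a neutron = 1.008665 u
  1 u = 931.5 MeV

8.34 MeV/nucleon

Z = 90, so N = A − Z = 219 − 90 = 129.
Total constituent mass: 90 × 1.0073 + 129 × 1.008665 = 220.774785 u
Mass defect Δm = 220.774785 − 218.81311 = 1.961675 u
Binding energy = Δm·c² = 1.961675 × 931.5 MeV/u = 1827.30 MeV
Per nucleon: 1827.30 / 219 = 8.344 MeV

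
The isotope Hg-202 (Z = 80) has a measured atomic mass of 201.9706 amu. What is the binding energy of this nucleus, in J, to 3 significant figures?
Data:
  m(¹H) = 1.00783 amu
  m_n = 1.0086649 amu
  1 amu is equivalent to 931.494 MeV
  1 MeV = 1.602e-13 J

2.56e-10 J

Mass of separated nucleons = 80(1.00783) + 122(1.0086649) = 80.62640 + 123.0571178 = 203.6835178 amu
The mass defect is 203.6835178 − 201.9706 = 1.7129178 amu.
Converting to energy: 1.7129178 amu × 931.494 MeV/amu = 1595.57 MeV
In joules: 1595.57 MeV × 1.602e-13 J/MeV = 2.5561e-10 J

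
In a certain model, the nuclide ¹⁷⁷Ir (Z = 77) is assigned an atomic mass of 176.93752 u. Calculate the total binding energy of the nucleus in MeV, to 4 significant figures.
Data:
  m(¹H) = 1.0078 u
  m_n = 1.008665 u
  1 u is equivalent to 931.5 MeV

1425 MeV

Z = 77, so N = A − Z = 177 − 77 = 100.
Σm = 77·m(¹H) + 100·m_n = 77.6006 + 100.866500 = 178.467100 u
Mass defect Δm = 178.467100 − 176.93752 = 1.529580 u
E_B = 1.529580 × 931.5 = 1424.80 MeV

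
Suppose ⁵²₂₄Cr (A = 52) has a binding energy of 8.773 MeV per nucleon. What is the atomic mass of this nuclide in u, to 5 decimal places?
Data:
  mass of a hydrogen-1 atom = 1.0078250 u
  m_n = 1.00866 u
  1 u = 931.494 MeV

51.94053 u

Total binding energy = 52 × 8.773 = 456.196 MeV
Mass defect = 456.196 MeV / (931.494 MeV/u) = 0.4897466 u
Constituent mass = 24(1.0078250) + 28(1.00866) = 52.4302800 u
Atomic mass = 52.4302800 − 0.4897466 = 51.9405334 u ≈ 51.94053 u (to 5 decimal places)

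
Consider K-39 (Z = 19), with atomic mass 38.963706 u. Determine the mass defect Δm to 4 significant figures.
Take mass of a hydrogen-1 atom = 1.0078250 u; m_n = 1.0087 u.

0.3590 u

Z = 19, so N = A − Z = 39 − 19 = 20.
Mass of separated nucleons = 19(1.0078250) + 20(1.0087) = 19.1486750 + 20.1740 = 39.3226750 u
The mass defect is 39.3226750 − 38.963706 = 0.3589690 u.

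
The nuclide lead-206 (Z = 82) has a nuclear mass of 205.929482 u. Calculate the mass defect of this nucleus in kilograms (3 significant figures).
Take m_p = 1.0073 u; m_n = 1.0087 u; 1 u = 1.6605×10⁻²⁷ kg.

2.90e-27 kg

With 82 protons and 124 neutrons (A = 206):
Σm = 82·m_p + 124·m_n = 82.5986 + 125.0788 = 207.6774 u
Δm = 207.6774 − 205.929482 = 1.747918 u
In SI units: 1.747918 u × 1.6605×10⁻²⁷ kg/u = 2.9024e-27 kg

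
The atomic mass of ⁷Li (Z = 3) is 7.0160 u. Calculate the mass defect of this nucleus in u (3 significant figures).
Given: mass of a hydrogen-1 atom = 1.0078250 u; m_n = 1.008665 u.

The nucleus contains 3 protons and 7 − 3 = 4 neutrons.
Σm = 3·m(¹H) + 4·m_n = 3.0234750 + 4.034660 = 7.0581350 u
Mass defect Δm = 7.0581350 − 7.0160 = 0.0421350 u

0.0421 u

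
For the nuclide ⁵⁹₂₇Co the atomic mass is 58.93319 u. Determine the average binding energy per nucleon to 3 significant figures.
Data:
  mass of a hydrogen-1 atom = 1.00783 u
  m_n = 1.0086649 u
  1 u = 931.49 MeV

With 27 protons and 32 neutrons (A = 59):
Mass of separated nucleons = 27(1.00783) + 32(1.0086649) = 27.21141 + 32.2772768 = 59.4886868 u
Mass defect Δm = 59.4886868 − 58.93319 = 0.5554968 u
Converting to energy: 0.5554968 u × 931.49 MeV/u = 517.440 MeV
Per nucleon: 517.440 / 59 = 8.770 MeV

8.77 MeV/nucleon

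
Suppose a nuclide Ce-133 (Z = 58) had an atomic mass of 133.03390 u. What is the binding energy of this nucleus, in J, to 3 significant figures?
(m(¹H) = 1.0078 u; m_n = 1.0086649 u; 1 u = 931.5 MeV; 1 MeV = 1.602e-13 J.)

Total constituent mass: 58 × 1.0078 + 75 × 1.0086649 = 134.1022675 u
The mass defect is 134.1022675 − 133.03390 = 1.0683675 u.
E_B = 1.0683675 × 931.5 = 995.184 MeV
In joules: 995.184 MeV × 1.602e-13 J/MeV = 1.5943e-10 J

1.59e-10 J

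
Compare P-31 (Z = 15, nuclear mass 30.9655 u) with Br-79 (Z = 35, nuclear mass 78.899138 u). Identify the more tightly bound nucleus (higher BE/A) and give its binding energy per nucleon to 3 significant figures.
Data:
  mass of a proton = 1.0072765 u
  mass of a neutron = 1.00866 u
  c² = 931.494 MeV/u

Br-79; 8.69 MeV/nucleon

P-31: Σm = 15(1.0072765) + 16(1.00866) = 31.2477075 u; Δm = 0.2822075 u; E_B = 262.87 MeV; E_B/A = 8.480 MeV
Br-79: Σm = 35(1.0072765) + 44(1.00866) = 79.6357175 u; Δm = 0.7365795 u; E_B = 686.12 MeV; E_B/A = 8.685 MeV
Br-79 has the higher binding energy per nucleon, so it is the more tightly bound nucleus.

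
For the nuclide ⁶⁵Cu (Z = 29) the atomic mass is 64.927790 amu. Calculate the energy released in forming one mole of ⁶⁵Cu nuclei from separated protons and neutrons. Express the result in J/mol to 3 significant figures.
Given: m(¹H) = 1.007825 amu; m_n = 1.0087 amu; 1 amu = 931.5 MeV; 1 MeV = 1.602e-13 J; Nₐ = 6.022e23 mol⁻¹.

Z = 29, so N = A − Z = 65 − 29 = 36.
Total constituent mass: 29 × 1.007825 + 36 × 1.0087 = 65.540125 amu
The mass defect is 65.540125 − 64.927790 = 0.612335 amu.
Converting to energy: 0.612335 amu × 931.5 MeV/amu = 570.390 MeV
Per nucleus in joules: 570.390 MeV × 1.602e-13 J/MeV = 9.1376e-11 J
Per mole: 9.1376e-11 J × 6.022e23 mol⁻¹ = 5.5027e+13 J/mol

5.50e+13 J/mol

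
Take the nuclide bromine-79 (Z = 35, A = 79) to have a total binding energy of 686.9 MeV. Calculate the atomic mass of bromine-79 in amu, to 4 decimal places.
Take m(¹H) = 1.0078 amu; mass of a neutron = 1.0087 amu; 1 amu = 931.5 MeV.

Mass defect = 686.9 MeV / (931.5 MeV/amu) = 0.737413 amu
Constituent mass = 35(1.0078) + 44(1.0087) = 79.6558 amu
Atomic mass = 79.6558 − 0.737413 = 78.918387 amu ≈ 78.9184 amu (to 4 decimal places)

78.9184 amu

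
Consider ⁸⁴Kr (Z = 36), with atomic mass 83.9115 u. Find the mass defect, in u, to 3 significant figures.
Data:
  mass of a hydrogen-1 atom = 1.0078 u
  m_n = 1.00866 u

0.785 u

Total constituent mass: 36 × 1.0078 + 48 × 1.00866 = 84.69648 u
Δm = 84.69648 − 83.9115 = 0.78498 u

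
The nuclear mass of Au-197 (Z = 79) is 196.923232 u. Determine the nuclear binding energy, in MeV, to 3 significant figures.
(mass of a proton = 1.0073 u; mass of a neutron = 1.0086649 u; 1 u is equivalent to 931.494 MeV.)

1560 MeV

Z = 79, so N = A − Z = 197 − 79 = 118.
Σm = 79·m_p + 118·m_n = 79.5767 + 119.0224582 = 198.5991582 u
Δm = 198.5991582 − 196.923232 = 1.6759262 u
E_B = 1.6759262 × 931.494 = 1561.12 MeV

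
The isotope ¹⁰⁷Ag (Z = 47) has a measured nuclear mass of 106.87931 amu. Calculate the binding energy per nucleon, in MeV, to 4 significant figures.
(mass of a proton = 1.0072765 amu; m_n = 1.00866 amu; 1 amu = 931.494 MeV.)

8.551 MeV/nucleon

The nucleus contains 47 protons and 107 − 47 = 60 neutrons.
Mass of separated nucleons = 47(1.0072765) + 60(1.00866) = 47.3419955 + 60.51960 = 107.8615955 amu
The mass defect is 107.8615955 − 106.87931 = 0.9822855 amu.
E_B = 0.9822855 × 931.494 = 914.993 MeV
BE/A = 914.993 MeV / 107 = 8.551 MeV/nucleon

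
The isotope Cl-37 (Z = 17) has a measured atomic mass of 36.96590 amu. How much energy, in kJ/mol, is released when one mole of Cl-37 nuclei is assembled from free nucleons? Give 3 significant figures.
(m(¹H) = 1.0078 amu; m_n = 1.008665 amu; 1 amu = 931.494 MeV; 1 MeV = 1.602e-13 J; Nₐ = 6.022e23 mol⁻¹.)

With 17 protons and 20 neutrons (A = 37):
Σm = 17·m(¹H) + 20·m_n = 17.1326 + 20.173300 = 37.305900 amu
The mass defect is 37.305900 − 36.96590 = 0.340000 amu.
E_B = 0.340000 × 931.494 = 316.708 MeV
Per nucleus in joules: 316.708 MeV × 1.602e-13 J/MeV = 5.0737e-11 J
Per mole: 5.0737e-11 J × 6.022e23 mol⁻¹ = 3.0554e+13 J/mol

3.06e+10 kJ/mol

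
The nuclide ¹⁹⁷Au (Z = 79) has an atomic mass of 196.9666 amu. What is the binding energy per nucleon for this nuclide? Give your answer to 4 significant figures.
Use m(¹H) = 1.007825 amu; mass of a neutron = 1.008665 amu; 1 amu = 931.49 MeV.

7.916 MeV/nucleon

Z = 79, so N = A − Z = 197 − 79 = 118.
Σm = 79·m(¹H) + 118·m_n = 79.618175 + 119.022470 = 198.640645 amu
Δm = 198.640645 − 196.9666 = 1.674045 amu
E_B = 1.674045 × 931.49 = 1559.36 MeV
BE/A = 1559.36 MeV / 197 = 7.916 MeV/nucleon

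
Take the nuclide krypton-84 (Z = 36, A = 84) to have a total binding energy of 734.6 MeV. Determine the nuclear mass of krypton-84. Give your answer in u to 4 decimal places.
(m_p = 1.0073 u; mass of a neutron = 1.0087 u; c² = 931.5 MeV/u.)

Mass defect = 734.6 MeV / (931.5 MeV/u) = 0.788621 u
Constituent mass = 36(1.0073) + 48(1.0087) = 84.6804 u
Nuclear mass = 84.6804 − 0.788621 = 83.891779 u ≈ 83.8918 u (to 4 decimal places)

83.8918 u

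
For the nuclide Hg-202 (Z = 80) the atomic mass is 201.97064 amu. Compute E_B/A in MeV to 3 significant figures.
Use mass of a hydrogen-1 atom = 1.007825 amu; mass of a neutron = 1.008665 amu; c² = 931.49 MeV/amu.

Mass of separated nucleons = 80(1.007825) + 122(1.008665) = 80.626000 + 123.057130 = 203.683130 amu
Mass defect Δm = 203.683130 − 201.97064 = 1.712490 amu
E_B = 1.712490 × 931.49 = 1595.17 MeV
Dividing by A = 202 gives 7.897 MeV per nucleon.

7.90 MeV/nucleon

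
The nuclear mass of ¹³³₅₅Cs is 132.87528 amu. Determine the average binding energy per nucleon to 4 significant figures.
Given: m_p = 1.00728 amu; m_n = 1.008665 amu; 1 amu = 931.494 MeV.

Mass of separated nucleons = 55(1.00728) + 78(1.008665) = 55.40040 + 78.675870 = 134.076270 amu
Mass defect Δm = 134.076270 − 132.87528 = 1.200990 amu
E_B = 1.200990 × 931.494 = 1118.71 MeV
Dividing by A = 133 gives 8.411 MeV per nucleon.

8.411 MeV/nucleon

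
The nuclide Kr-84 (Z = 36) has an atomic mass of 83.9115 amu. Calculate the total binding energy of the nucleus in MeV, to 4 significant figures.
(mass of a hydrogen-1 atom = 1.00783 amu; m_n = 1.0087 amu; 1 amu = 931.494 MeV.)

734.0 MeV

The nucleus contains 36 protons and 84 − 36 = 48 neutrons.
Σm = 36·m(¹H) + 48·m_n = 36.28188 + 48.4176 = 84.69948 amu
Δm = 84.69948 − 83.9115 = 0.78798 amu
Binding energy = Δm·c² = 0.78798 × 931.494 MeV/amu = 733.999 MeV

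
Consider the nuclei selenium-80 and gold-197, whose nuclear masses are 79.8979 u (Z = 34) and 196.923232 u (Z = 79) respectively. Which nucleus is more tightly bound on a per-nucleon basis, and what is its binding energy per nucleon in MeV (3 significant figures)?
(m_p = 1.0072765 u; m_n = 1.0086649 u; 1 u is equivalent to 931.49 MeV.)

selenium-80: Σm = 34(1.0072765) + 46(1.0086649) = 80.6459864 u; Δm = 0.7480864 u; E_B = 696.835 MeV; E_B/A = 8.710 MeV
gold-197: Σm = 79(1.0072765) + 118(1.0086649) = 198.5973017 u; Δm = 1.6740697 u; E_B = 1559.4 MeV; E_B/A = 7.916 MeV
selenium-80 has the higher binding energy per nucleon, so it is the more tightly bound nucleus.

selenium-80; 8.71 MeV/nucleon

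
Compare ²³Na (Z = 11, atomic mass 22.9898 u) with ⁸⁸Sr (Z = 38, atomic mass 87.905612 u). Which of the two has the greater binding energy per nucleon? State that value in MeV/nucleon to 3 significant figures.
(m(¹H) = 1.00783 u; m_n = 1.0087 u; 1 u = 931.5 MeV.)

⁸⁸Sr; 8.75 MeV/nucleon

²³Na: Σm = 11(1.00783) + 12(1.0087) = 23.19053 u; Δm = 0.20073 u; E_B = 186.98 MeV; E_B/A = 8.130 MeV
⁸⁸Sr: Σm = 38(1.00783) + 50(1.0087) = 88.73254 u; Δm = 0.826928 u; E_B = 770.28 MeV; E_B/A = 8.753 MeV
⁸⁸Sr has the higher binding energy per nucleon, so it is the more tightly bound nucleus.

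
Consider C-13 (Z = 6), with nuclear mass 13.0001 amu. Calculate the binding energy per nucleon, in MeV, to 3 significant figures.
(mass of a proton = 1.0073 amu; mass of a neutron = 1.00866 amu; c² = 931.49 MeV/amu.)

7.47 MeV/nucleon

Mass of separated nucleons = 6(1.0073) + 7(1.00866) = 6.0438 + 7.06062 = 13.10442 amu
Δm = 13.10442 − 13.0001 = 0.10432 amu
Binding energy = Δm·c² = 0.10432 × 931.49 MeV/amu = 97.1730 MeV
Per nucleon: 97.1730 / 13 = 7.4748 MeV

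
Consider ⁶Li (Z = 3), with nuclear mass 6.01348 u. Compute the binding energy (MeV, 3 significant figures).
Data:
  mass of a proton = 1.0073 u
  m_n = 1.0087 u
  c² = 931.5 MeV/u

Mass of separated nucleons = 3(1.0073) + 3(1.0087) = 3.0219 + 3.0261 = 6.0480 u
The mass defect is 6.0480 − 6.01348 = 0.03452 u.
Binding energy = Δm·c² = 0.03452 × 931.5 MeV/u = 32.1554 MeV

32.2 MeV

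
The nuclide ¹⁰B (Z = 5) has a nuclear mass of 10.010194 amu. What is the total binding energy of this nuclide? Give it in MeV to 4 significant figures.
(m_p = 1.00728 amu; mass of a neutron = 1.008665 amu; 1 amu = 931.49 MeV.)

Z = 5, so N = A − Z = 10 − 5 = 5.
Σm = 5·m_p + 5·m_n = 5.03640 + 5.043325 = 10.079725 amu
Δm = 10.079725 − 10.010194 = 0.069531 amu
Binding energy = Δm·c² = 0.069531 × 931.49 MeV/amu = 64.7674 MeV

64.77 MeV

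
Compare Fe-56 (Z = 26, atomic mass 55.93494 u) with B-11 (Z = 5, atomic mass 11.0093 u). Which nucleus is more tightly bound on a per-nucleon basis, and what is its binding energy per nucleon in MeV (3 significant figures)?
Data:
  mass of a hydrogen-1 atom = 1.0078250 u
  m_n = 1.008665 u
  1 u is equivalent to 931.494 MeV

Fe-56; 8.79 MeV/nucleon

Fe-56: Σm = 26(1.0078250) + 30(1.008665) = 56.4634000 u; Δm = 0.5284600 u; E_B = 492.26 MeV; E_B/A = 8.790 MeV
B-11: Σm = 5(1.0078250) + 6(1.008665) = 11.0911150 u; Δm = 0.0818150 u; E_B = 76.210 MeV; E_B/A = 6.928 MeV
Fe-56 has the higher binding energy per nucleon, so it is the more tightly bound nucleus.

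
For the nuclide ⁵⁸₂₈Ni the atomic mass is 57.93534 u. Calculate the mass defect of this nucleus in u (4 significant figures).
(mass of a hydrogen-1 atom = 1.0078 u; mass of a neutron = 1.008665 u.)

Mass of separated nucleons = 28(1.0078) + 30(1.008665) = 28.2184 + 30.259950 = 58.478350 u
Δm = 58.478350 − 57.93534 = 0.543010 u

0.5430 u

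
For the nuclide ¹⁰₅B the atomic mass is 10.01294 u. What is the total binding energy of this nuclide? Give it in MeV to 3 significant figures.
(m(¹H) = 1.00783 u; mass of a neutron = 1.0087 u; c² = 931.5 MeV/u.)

The nucleus contains 5 protons and 10 − 5 = 5 neutrons.
Mass of separated nucleons = 5(1.00783) + 5(1.0087) = 5.03915 + 5.0435 = 10.08265 u
Δm = 10.08265 − 10.01294 = 0.06971 u
Binding energy = Δm·c² = 0.06971 × 931.5 MeV/u = 64.9349 MeV

64.9 MeV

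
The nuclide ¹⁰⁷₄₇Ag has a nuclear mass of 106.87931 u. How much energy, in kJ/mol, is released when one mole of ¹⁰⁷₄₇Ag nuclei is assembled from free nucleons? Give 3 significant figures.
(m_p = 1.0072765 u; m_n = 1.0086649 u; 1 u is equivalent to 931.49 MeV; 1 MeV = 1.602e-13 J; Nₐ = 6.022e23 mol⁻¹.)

With 47 protons and 60 neutrons (A = 107):
Mass of separated nucleons = 47(1.0072765) + 60(1.0086649) = 47.3419955 + 60.5198940 = 107.8618895 u
Δm = 107.8618895 − 106.87931 = 0.9825795 u
Binding energy = Δm·c² = 0.9825795 × 931.49 MeV/u = 915.263 MeV
Per nucleus in joules: 915.263 MeV × 1.602e-13 J/MeV = 1.4663e-10 J
Per mole: 1.4663e-10 J × 6.022e23 mol⁻¹ = 8.8301e+13 J/mol

8.83e+10 kJ/mol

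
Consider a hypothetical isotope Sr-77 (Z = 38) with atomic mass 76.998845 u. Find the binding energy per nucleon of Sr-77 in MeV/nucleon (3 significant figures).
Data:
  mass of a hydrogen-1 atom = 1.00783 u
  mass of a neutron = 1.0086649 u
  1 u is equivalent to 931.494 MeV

Σm = 38·m(¹H) + 39·m_n = 38.29754 + 39.3379311 = 77.6354711 u
Mass defect Δm = 77.6354711 − 76.998845 = 0.6366261 u
Binding energy = Δm·c² = 0.6366261 × 931.494 MeV/u = 593.013 MeV
BE/A = 593.013 MeV / 77 = 7.701 MeV/nucleon

7.70 MeV/nucleon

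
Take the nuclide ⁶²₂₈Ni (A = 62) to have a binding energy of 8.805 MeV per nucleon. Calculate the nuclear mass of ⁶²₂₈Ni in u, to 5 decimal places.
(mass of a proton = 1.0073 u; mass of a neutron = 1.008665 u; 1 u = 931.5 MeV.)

61.91296 u

Total binding energy = 62 × 8.805 = 545.910 MeV
Mass defect = 545.910 MeV / (931.5 MeV/u) = 0.5860548 u
Constituent mass = 28(1.0073) + 34(1.008665) = 62.499010 u
Nuclear mass = 62.499010 − 0.5860548 = 61.9129552 u ≈ 61.91296 u (to 5 decimal places)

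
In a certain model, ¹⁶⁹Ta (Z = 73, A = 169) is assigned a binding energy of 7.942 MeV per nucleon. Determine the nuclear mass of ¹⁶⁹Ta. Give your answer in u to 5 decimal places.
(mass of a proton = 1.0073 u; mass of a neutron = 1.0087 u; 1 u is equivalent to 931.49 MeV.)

Total binding energy = 169 × 7.942 = 1342.198 MeV
Mass defect = 1342.198 MeV / (931.49 MeV/u) = 1.4409151 u
Constituent mass = 73(1.0073) + 96(1.0087) = 170.3681 u
Nuclear mass = 170.3681 − 1.4409151 = 168.9271849 u ≈ 168.92718 u (to 5 decimal places)

168.92718 u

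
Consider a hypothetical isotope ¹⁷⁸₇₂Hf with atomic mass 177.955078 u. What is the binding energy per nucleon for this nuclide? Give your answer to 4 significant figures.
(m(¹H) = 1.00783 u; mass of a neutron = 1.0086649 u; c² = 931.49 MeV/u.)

7.992 MeV/nucleon

Z = 72, so N = A − Z = 178 − 72 = 106.
Mass of separated nucleons = 72(1.00783) + 106(1.0086649) = 72.56376 + 106.9184794 = 179.4822394 u
Δm = 179.4822394 − 177.955078 = 1.5271614 u
E_B = 1.5271614 × 931.49 = 1422.54 MeV
Dividing by A = 178 gives 7.992 MeV per nucleon.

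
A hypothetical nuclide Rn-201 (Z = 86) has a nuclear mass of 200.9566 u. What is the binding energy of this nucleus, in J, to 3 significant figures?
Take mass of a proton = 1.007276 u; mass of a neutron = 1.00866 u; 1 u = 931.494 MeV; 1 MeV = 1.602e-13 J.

2.48e-10 J

Total constituent mass: 86 × 1.007276 + 115 × 1.00866 = 202.621636 u
Δm = 202.621636 − 200.9566 = 1.665036 u
Converting to energy: 1.665036 u × 931.494 MeV/u = 1550.97 MeV
In joules: 1550.97 MeV × 1.602e-13 J/MeV = 2.4847e-10 J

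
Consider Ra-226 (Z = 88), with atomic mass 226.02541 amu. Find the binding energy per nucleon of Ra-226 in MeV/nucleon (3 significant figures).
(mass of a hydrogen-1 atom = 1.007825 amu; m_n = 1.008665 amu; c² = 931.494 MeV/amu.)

7.66 MeV/nucleon

Z = 88, so N = A − Z = 226 − 88 = 138.
Mass of separated nucleons = 88(1.007825) + 138(1.008665) = 88.688600 + 139.195770 = 227.884370 amu
Δm = 227.884370 − 226.02541 = 1.858960 amu
Converting to energy: 1.858960 amu × 931.494 MeV/amu = 1731.61 MeV
BE/A = 1731.61 MeV / 226 = 7.662 MeV/nucleon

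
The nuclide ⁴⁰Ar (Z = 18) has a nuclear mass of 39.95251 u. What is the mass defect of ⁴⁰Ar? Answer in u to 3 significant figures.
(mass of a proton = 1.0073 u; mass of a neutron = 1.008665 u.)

0.370 u

Σm = 18·m_p + 22·m_n = 18.1314 + 22.190630 = 40.322030 u
The mass defect is 40.322030 − 39.95251 = 0.369520 u.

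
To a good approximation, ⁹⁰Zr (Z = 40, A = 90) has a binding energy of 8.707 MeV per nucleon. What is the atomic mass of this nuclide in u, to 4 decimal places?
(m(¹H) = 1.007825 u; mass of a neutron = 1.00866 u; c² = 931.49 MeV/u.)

89.9047 u

Total binding energy = 90 × 8.707 = 783.630 MeV
Mass defect = 783.630 MeV / (931.49 MeV/u) = 0.841265 u
Constituent mass = 40(1.007825) + 50(1.00866) = 90.746000 u
Atomic mass = 90.746000 − 0.841265 = 89.904735 u ≈ 89.9047 u (to 4 decimal places)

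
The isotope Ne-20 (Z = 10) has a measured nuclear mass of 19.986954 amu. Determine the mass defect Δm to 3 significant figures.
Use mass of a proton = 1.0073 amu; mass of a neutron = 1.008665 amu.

Total constituent mass: 10 × 1.0073 + 10 × 1.008665 = 20.159650 amu
Δm = 20.159650 − 19.986954 = 0.172696 amu

0.173 amu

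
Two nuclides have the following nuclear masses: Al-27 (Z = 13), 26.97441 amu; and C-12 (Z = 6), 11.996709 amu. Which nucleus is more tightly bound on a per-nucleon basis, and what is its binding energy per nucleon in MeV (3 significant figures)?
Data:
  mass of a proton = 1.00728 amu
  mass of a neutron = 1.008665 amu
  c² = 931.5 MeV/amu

Al-27: Σm = 13(1.00728) + 14(1.008665) = 27.215950 amu; Δm = 0.241540 amu; E_B = 224.99 MeV; E_B/A = 8.333 MeV
C-12: Σm = 6(1.00728) + 6(1.008665) = 12.095670 amu; Δm = 0.098961 amu; E_B = 92.182 MeV; E_B/A = 7.682 MeV
Al-27 has the higher binding energy per nucleon, so it is the more tightly bound nucleus.

Al-27; 8.33 MeV/nucleon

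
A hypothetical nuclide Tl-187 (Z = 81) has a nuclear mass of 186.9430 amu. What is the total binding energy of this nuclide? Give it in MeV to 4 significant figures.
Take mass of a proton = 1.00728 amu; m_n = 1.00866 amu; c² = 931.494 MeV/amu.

Mass of separated nucleons = 81(1.00728) + 106(1.00866) = 81.58968 + 106.91796 = 188.50764 amu
Mass defect Δm = 188.50764 − 186.9430 = 1.56464 amu
Converting to energy: 1.56464 amu × 931.494 MeV/amu = 1457.45 MeV

1457 MeV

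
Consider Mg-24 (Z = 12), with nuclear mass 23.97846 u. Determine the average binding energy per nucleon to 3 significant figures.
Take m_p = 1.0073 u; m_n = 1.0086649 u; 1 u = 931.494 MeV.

8.27 MeV/nucleon

Mass of separated nucleons = 12(1.0073) + 12(1.0086649) = 12.0876 + 12.1039788 = 24.1915788 u
Δm = 24.1915788 − 23.97846 = 0.2131188 u
Converting to energy: 0.2131188 u × 931.494 MeV/u = 198.519 MeV
Dividing by A = 24 gives 8.272 MeV per nucleon.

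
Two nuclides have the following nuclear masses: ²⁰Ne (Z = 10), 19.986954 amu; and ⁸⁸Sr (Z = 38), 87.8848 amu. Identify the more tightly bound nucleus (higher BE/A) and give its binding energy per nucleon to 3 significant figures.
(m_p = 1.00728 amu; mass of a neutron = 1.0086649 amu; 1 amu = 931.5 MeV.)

²⁰Ne: Σm = 10(1.00728) + 10(1.0086649) = 20.1594490 amu; Δm = 0.1724950 amu; E_B = 160.68 MeV; E_B/A = 8.034 MeV
⁸⁸Sr: Σm = 38(1.00728) + 50(1.0086649) = 88.7098850 amu; Δm = 0.8250850 amu; E_B = 768.57 MeV; E_B/A = 8.734 MeV
⁸⁸Sr has the higher binding energy per nucleon, so it is the more tightly bound nucleus.

⁸⁸Sr; 8.73 MeV/nucleon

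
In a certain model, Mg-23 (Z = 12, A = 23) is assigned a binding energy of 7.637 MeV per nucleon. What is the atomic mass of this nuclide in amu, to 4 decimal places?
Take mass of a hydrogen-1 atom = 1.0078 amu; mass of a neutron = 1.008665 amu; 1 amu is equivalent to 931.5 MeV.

Total binding energy = 23 × 7.637 = 175.651 MeV
Mass defect = 175.651 MeV / (931.5 MeV/amu) = 0.188568 amu
Constituent mass = 12(1.0078) + 11(1.008665) = 23.188915 amu
Atomic mass = 23.188915 − 0.188568 = 23.000347 amu ≈ 23.0003 amu (to 4 decimal places)

23.0003 amu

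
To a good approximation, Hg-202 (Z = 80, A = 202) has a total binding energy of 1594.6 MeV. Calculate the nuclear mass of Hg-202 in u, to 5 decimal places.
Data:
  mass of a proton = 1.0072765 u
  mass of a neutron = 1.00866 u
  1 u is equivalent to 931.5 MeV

Mass defect = 1594.6 MeV / (931.5 MeV/u) = 1.7118626 u
Constituent mass = 80(1.0072765) + 122(1.00866) = 203.6386400 u
Nuclear mass = 203.6386400 − 1.7118626 = 201.9267774 u ≈ 201.92678 u (to 5 decimal places)

201.92678 u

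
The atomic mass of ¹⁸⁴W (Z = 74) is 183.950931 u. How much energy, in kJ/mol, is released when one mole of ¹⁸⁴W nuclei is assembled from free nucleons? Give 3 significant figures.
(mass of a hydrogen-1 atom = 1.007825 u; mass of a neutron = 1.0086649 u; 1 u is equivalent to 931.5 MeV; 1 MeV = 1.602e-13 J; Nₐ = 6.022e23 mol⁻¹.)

1.42e+11 kJ/mol

The nucleus contains 74 protons and 184 − 74 = 110 neutrons.
Total constituent mass: 74 × 1.007825 + 110 × 1.0086649 = 185.5321890 u
Δm = 185.5321890 − 183.950931 = 1.5812580 u
Binding energy = Δm·c² = 1.5812580 × 931.5 MeV/u = 1472.94 MeV
Per nucleus in joules: 1472.94 MeV × 1.602e-13 J/MeV = 2.3596e-10 J
Per mole: 2.3596e-10 J × 6.022e23 mol⁻¹ = 1.4210e+14 J/mol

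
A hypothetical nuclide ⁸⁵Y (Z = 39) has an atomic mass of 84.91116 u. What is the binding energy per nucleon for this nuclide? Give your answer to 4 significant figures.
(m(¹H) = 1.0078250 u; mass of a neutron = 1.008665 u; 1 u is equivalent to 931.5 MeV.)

Z = 39, so N = A − Z = 85 − 39 = 46.
Total constituent mass: 39 × 1.0078250 + 46 × 1.008665 = 85.7037650 u
The mass defect is 85.7037650 − 84.91116 = 0.7926050 u.
Converting to energy: 0.7926050 u × 931.5 MeV/u = 738.312 MeV
Per nucleon: 738.312 / 85 = 8.686 MeV

8.686 MeV/nucleon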